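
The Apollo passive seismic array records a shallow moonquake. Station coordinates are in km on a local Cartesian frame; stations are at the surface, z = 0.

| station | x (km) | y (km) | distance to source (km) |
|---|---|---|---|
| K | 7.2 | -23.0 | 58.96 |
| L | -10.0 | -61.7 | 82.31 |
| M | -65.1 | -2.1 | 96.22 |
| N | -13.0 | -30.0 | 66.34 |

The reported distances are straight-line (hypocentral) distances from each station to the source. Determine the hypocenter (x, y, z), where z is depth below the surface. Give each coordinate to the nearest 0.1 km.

x ≈ 12.9 km, y ≈ -6.1 km, depth ≈ 56.2 km

Each station gives a sphere (x−x_i)² + (y−y_i)² + z² = d_i² (stations at z=0).
Subtracting the K sphere from L and M: z² cancels, leaving linear equations in x and y:
-34.4 x − 77.4 y = 27.40
-144.6 x + 41.8 y = -2120.43
Solving: x ≈ 12.904, y ≈ -6.089 km (keep extra digits for the depth step; rounded: 12.9, -6.1).
Then from the K sphere: z² = 58.96² − (x − 7.2)² − (y + 23.0)² with x = 12.904, y = -6.089, so z ≈ 56.194 ≈ 56.2 km.
Check against N (with the unrounded solution): distance 66.34 ≈ 66.34 km. ✓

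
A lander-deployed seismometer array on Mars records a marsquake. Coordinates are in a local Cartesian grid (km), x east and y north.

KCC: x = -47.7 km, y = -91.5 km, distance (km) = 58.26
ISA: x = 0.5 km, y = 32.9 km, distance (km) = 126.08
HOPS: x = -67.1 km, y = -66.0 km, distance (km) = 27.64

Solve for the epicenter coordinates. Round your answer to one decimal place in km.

(-91.6, -53.2)

Circle about each station: (x + 47.7)² + (y + 91.5)² = 58.26²; (x − 0.5)² + (y − 32.9)² = 126.08²; (x + 67.1)² + (y + 66.0)² = 27.64².
Subtracting pairs of circle equations eliminates x²+y² and gives linear equations (the radical axes):
96.4 x + 248.8 y = -22066.82
-38.8 x + 51.0 y = 841.13
Solving the 2×2 system: x ≈ -91.6, y ≈ -53.2 km.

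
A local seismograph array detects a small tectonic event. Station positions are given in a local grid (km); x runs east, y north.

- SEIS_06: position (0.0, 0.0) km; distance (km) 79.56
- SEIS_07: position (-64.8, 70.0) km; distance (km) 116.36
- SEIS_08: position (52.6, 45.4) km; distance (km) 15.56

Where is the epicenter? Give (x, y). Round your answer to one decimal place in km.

Circle about each station: x² + y² = 79.56²; (x + 64.8)² + (y − 70.0)² = 116.36²; (x − 52.6)² + (y − 45.4)² = 15.56².
Subtracting the SEIS_06 equation from the SEIS_07 and SEIS_08 equations removes the quadratic terms:
-129.6 x + 140.0 y = 1889.18
105.2 x + 90.8 y = 10915.60
Solving the 2×2 system: x ≈ 51.2, y ≈ 60.9 km.

x ≈ 51.2 km, y ≈ 60.9 km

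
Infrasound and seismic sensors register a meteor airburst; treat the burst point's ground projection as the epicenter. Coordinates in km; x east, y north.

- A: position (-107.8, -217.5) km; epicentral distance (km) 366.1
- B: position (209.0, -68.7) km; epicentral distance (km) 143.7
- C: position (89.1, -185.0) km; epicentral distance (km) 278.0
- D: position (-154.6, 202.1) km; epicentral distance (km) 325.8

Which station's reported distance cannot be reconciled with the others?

Solve using three stations at a time. Using A, B, D (subtract circle equations pairwise → linear system) gives (x, y) ≈ (136.3, 55.4).
Distances from that point to each station vs reported:
  A: calculated 366.1 vs reported 366.1 → residual 0.0 km
  B: calculated 143.8 vs reported 143.7 → residual 0.1 km
  C: calculated 245.0 vs reported 278.0 → residual 33.0 km
  D: calculated 325.8 vs reported 325.8 → residual 0.0 km
A, B, D are mutually consistent (residuals ≈ 0); C is off by 33.0 km.

C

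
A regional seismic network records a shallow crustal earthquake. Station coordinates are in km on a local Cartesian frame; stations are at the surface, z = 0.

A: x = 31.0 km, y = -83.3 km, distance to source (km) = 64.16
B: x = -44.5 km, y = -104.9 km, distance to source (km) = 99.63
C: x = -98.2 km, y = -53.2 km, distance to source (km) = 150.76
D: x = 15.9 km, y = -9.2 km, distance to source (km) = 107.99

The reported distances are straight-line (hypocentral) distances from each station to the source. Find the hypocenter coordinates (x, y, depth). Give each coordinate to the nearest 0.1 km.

Each station gives a sphere (x−x_i)² + (y−y_i)² + z² = d_i² (stations at z=0).
Subtracting the A sphere from B and C: z² cancels, leaving linear equations in x and y:
-151.0 x − 43.2 y = -725.26
-258.4 x + 60.2 y = -14038.48
Solving: x ≈ 32.100, y ≈ -95.413 km (keep extra digits for the depth step; rounded: 32.1, -95.4).
Then from the A sphere: z² = 64.16² − (x − 31.0)² − (y + 83.3)² with x = 32.100, y = -95.413, so z ≈ 62.997 ≈ 63.0 km.
Check against D (with the unrounded solution): distance 108.00 ≈ 107.99 km. ✓

(32.1, -95.4, 63.0)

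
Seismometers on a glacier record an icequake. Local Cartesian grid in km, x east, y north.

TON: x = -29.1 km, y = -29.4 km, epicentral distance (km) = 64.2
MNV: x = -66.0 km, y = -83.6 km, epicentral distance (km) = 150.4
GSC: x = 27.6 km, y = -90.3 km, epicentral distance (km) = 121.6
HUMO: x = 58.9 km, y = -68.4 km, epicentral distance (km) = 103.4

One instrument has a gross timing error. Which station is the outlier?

TON

Solve using three stations at a time. Using MNV, GSC, HUMO (subtract circle equations pairwise → linear system) gives (x, y) ≈ (31.1, 31.5).
Distances from that point to each station vs reported:
  TON: calculated 85.6 vs reported 64.2 → residual 21.4 km
  MNV: calculated 150.6 vs reported 150.4 → residual 0.2 km
  GSC: calculated 121.8 vs reported 121.6 → residual 0.2 km
  HUMO: calculated 103.7 vs reported 103.4 → residual 0.3 km
MNV, GSC, HUMO are mutually consistent (residuals ≈ 0); TON is off by 21.4 km.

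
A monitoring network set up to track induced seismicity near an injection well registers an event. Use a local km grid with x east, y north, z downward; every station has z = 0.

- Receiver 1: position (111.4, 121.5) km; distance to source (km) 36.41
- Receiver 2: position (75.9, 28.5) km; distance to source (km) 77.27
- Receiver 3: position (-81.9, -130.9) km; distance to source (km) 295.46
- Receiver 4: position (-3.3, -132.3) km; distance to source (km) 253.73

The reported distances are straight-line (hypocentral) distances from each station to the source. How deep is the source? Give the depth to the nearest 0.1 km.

Each station gives a sphere (x−x_i)² + (y−y_i)² + z² = d_i² (stations at z=0).
Subtracting the Receiver 1 sphere from Receiver 2 and Receiver 3: z² cancels, leaving linear equations in x and y:
-71.0 x − 186.0 y = -25244.11
-386.6 x − 504.8 y = -89300.71
Solving: x ≈ 107.209, y ≈ 94.797 km (keep extra digits for the depth step; rounded: 107.2, 94.8).
Then from the Receiver 1 sphere: z² = 36.41² − (x − 111.4)² − (y − 121.5)² with x = 107.209, y = 94.797, so z ≈ 24.394 ≈ 24.4 km.
Check against Receiver 4 (with the unrounded solution): distance 253.73 ≈ 253.73 km. ✓

depth ≈ 24.4 km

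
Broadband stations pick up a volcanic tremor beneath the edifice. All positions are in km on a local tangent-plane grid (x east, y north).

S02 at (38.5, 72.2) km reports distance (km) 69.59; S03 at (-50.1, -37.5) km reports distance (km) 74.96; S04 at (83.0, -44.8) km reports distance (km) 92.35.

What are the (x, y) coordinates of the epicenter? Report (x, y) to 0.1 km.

8.3 km east, 9.5 km north

Circle about each station: (x − 38.5)² + (y − 72.2)² = 69.59²; (x + 50.1)² + (y + 37.5)² = 74.96²; (x − 83.0)² + (y + 44.8)² = 92.35².
Subtracting the S02 equation from the S03 and S04 equations removes the quadratic terms:
-177.2 x − 219.4 y = -3555.06
89.0 x − 234.0 y = -1484.80
Solving the 2×2 system: x ≈ 8.3, y ≈ 9.5 km.
Check against S02 (with the unrounded x, y): √((x − 38.5)²+(y − 72.2)²) = 69.59 ≈ 69.59 km. ✓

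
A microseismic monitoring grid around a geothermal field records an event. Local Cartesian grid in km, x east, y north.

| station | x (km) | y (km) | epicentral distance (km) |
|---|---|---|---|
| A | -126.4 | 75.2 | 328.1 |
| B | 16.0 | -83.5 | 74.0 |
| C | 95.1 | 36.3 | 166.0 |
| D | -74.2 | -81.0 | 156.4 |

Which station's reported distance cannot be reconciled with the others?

A

Solve using three stations at a time. Using B, C, D (subtract circle equations pairwise → linear system) gives (x, y) ≈ (74.9, -128.5).
Distances from that point to each station vs reported:
  A: calculated 286.4 vs reported 328.1 → residual 41.7 km
  B: calculated 74.1 vs reported 74.0 → residual 0.1 km
  C: calculated 166.0 vs reported 166.0 → residual 0.0 km
  D: calculated 156.4 vs reported 156.4 → residual 0.0 km
B, C, D are mutually consistent (residuals ≈ 0); A is off by 41.7 km.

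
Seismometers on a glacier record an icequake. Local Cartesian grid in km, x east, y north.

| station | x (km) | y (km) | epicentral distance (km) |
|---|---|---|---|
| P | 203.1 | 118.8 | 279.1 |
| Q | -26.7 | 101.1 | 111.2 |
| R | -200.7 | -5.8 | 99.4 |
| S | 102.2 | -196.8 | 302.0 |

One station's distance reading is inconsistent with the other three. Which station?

Solve using three stations at a time. Using Q, R, S (subtract circle equations pairwise → linear system) gives (x, y) ≈ (-105.4, 22.5).
Distances from that point to each station vs reported:
  P: calculated 323.2 vs reported 279.1 → residual 44.1 km
  Q: calculated 111.2 vs reported 111.2 → residual 0.0 km
  R: calculated 99.4 vs reported 99.4 → residual 0.0 km
  S: calculated 302.0 vs reported 302.0 → residual 0.0 km
Q, R, S are mutually consistent (residuals ≈ 0); P is off by 44.1 km.

P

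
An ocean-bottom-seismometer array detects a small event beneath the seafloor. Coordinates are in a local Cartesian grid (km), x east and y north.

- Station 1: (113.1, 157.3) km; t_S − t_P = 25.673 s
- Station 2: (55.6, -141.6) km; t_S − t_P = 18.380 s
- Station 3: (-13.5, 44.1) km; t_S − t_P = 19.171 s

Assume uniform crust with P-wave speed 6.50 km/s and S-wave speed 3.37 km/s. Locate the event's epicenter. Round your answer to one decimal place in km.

Distance from S−P lag: d = Δt · v_P v_S / (v_P − v_S) = Δt · (6.50·3.37)/(6.50−3.37) ≈ 6.9984·Δt.
So d_Station 1 = 179.67, d_Station 2 = 128.63, d_Station 3 = 134.17 km.
Circle about each station: (x − 113.1)² + (y − 157.3)² = 179.67²; (x − 55.6)² + (y + 141.6)² = 128.63²; (x + 13.5)² + (y − 44.1)² = 134.17².
Subtracting pairs of circle equations eliminates x²+y² and gives linear equations (the radical axes):
-115.0 x − 597.8 y = 1342.65
-253.2 x − 226.4 y = -21128.12
Solving the 2×2 system: x ≈ 103.2, y ≈ -22.1 km.

103.2 km east, -22.1 km north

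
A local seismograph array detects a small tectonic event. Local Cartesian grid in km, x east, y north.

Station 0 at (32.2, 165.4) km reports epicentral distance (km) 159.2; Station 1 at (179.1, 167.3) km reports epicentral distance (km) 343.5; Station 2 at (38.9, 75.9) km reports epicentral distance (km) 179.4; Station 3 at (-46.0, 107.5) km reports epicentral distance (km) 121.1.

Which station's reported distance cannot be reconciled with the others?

Solve using three stations at a time. Using Station 1, Station 2, Station 3 (subtract circle equations pairwise → linear system) gives (x, y) ≈ (-132.5, 22.6).
Distances from that point to each station vs reported:
  Station 0: calculated 218.0 vs reported 159.2 → residual 58.8 km
  Station 1: calculated 343.5 vs reported 343.5 → residual 0.0 km
  Station 2: calculated 179.5 vs reported 179.4 → residual 0.1 km
  Station 3: calculated 121.2 vs reported 121.1 → residual 0.1 km
Station 1, Station 2, Station 3 are mutually consistent (residuals ≈ 0); Station 0 is off by 58.8 km.

Station 0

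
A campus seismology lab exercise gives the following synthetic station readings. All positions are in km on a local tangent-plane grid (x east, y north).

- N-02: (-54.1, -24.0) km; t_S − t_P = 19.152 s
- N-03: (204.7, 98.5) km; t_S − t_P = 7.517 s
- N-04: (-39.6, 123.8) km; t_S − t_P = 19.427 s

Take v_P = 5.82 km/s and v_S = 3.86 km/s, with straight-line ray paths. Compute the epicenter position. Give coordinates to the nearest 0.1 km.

Distance from S−P lag: d = Δt · v_P v_S / (v_P − v_S) = Δt · (5.82·3.86)/(5.82−3.86) ≈ 11.4618·Δt.
So d_N-02 = 219.52, d_N-03 = 86.16, d_N-04 = 222.67 km.
Circle about each station: (x + 54.1)² + (y + 24.0)² = 219.52²; (x − 204.7)² + (y − 98.5)² = 86.16²; (x + 39.6)² + (y − 123.8)² = 222.67².
Subtracting pairs of circle equations eliminates x²+y² and gives linear equations (the radical axes):
517.6 x + 245.0 y = 88867.01
29.0 x + 295.6 y = 11998.89
Solving the 2×2 system: x ≈ 159.9, y ≈ 24.9 km.

(159.9, 24.9)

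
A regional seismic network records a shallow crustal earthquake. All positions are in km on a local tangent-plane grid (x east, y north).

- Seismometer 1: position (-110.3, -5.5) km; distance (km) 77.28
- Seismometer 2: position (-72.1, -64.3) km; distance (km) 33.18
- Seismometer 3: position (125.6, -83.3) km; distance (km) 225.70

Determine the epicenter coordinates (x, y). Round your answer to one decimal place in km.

Circle about each station: (x + 110.3)² + (y + 5.5)² = 77.28²; (x + 72.1)² + (y + 64.3)² = 33.18²; (x − 125.6)² + (y + 83.3)² = 225.70².
Subtracting the Seismometer 1 equation from the Seismometer 2 and Seismometer 3 equations removes the quadratic terms:
76.4 x − 117.6 y = 2007.85
471.8 x − 155.6 y = -34450.38
Solving the 2×2 system: x ≈ -100.1, y ≈ -82.1 km.
Check against Seismometer 1 (with the unrounded x, y): √((x + 110.3)²+(y + 5.5)²) = 77.28 ≈ 77.28 km. ✓

-100.1 km east, -82.1 km north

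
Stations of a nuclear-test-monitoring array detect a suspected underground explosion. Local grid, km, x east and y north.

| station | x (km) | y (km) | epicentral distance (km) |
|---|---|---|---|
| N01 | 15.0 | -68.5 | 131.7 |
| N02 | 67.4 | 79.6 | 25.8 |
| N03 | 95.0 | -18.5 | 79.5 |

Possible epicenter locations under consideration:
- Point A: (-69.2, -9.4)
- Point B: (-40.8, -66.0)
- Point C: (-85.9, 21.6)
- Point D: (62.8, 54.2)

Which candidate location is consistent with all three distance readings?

For each candidate, compare |candidate − station| to the reported distance:
Point A: residuals N01 28.8, N02 137.2, N03 85.0 → max 137.2 km
Point B: residuals N01 75.8, N02 155.6, N03 64.4 → max 155.6 km
Point C: residuals N01 3.6, N02 138.1, N03 105.8 → max 138.1 km
Point D: residuals N01 0.0, N02 0.0, N03 0.0 → max 0.0 km
Only Point D has all residuals ≈ 0.

Point D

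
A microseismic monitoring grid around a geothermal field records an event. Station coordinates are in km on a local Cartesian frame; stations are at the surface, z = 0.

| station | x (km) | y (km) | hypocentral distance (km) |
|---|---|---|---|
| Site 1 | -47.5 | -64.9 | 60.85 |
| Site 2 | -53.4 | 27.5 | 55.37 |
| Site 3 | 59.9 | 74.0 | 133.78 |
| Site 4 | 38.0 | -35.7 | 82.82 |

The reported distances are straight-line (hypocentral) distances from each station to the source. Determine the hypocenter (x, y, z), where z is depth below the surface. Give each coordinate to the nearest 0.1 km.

x ≈ -35.5 km, y ≈ -14.3 km, depth ≈ 31.6 km

Each station gives a sphere (x−x_i)² + (y−y_i)² + z² = d_i² (stations at z=0).
Subtracting the Site 1 sphere from Site 2 and Site 3: z² cancels, leaving linear equations in x and y:
-11.8 x + 184.8 y = -2223.56
214.8 x + 277.8 y = -11598.62
Solving: x ≈ -35.504, y ≈ -14.299 km (keep extra digits for the depth step; rounded: -35.5, -14.3).
Then from the Site 1 sphere: z² = 60.85² − (x + 47.5)² − (y + 64.9)² with x = -35.504, y = -14.299, so z ≈ 31.597 ≈ 31.6 km.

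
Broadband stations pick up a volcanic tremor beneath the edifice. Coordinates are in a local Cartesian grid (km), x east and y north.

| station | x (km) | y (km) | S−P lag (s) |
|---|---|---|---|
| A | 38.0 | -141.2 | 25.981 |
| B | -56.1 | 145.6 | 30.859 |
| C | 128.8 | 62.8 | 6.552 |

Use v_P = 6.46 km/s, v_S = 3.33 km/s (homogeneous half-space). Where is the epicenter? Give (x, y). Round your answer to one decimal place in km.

Distance from S−P lag: d = Δt · v_P v_S / (v_P − v_S) = Δt · (6.46·3.33)/(6.46−3.33) ≈ 6.8728·Δt.
So d_A = 178.56, d_B = 212.09, d_C = 45.03 km.
Circle about each station: (x − 38.0)² + (y + 141.2)² = 178.56²; (x + 56.1)² + (y − 145.6)² = 212.09²; (x − 128.8)² + (y − 62.8)² = 45.03².
Subtracting the A equation from the B and C equations removes the quadratic terms:
-188.2 x + 573.6 y = -10133.36
181.6 x + 408.0 y = 29007.81
Solving the 2×2 system: x ≈ 114.8, y ≈ 20.0 km.
Check against A (with the unrounded x, y): √((x − 38.0)²+(y + 141.2)²) = 178.56 ≈ 178.56 km. ✓

x ≈ 114.8 km, y ≈ 20.0 km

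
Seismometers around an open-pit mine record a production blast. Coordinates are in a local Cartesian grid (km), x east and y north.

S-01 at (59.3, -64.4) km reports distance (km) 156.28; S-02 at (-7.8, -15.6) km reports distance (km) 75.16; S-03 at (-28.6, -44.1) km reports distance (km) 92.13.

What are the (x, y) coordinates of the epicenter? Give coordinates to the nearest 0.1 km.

Circle about each station: (x − 59.3)² + (y + 64.4)² = 156.28²; (x + 7.8)² + (y + 15.6)² = 75.16²; (x + 28.6)² + (y + 44.1)² = 92.13².
Subtracting the S-01 equation from the S-02 and S-03 equations removes the quadratic terms:
-134.2 x + 97.6 y = 11414.76
-175.8 x + 40.6 y = 11034.42
Solving the 2×2 system: x ≈ -52.4, y ≈ 44.9 km.

(-52.4, 44.9)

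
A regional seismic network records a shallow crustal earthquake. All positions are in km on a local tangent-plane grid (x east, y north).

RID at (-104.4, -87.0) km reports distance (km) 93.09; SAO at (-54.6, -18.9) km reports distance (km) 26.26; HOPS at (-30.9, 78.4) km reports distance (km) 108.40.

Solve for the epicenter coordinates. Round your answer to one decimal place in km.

Circle about each station: (x + 104.4)² + (y + 87.0)² = 93.09²; (x + 54.6)² + (y + 18.9)² = 26.26²; (x + 30.9)² + (y − 78.4)² = 108.40².
Subtracting the RID equation from the SAO and HOPS equations removes the quadratic terms:
99.6 x + 136.2 y = -7153.83
147.0 x + 330.8 y = -14451.80
Solving the 2×2 system: x ≈ -30.8, y ≈ -30.0 km.

x ≈ -30.8 km, y ≈ -30.0 km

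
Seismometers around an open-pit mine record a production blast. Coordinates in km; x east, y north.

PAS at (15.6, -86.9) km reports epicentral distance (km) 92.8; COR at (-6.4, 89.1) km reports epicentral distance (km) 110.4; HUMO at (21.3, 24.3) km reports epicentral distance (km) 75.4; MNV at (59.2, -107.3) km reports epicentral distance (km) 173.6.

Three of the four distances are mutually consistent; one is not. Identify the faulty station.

Solve using three stations at a time. Using PAS, COR, HUMO (subtract circle equations pairwise → linear system) gives (x, y) ≈ (-42.9, -15.0).
Distances from that point to each station vs reported:
  PAS: calculated 92.7 vs reported 92.8 → residual 0.1 km
  COR: calculated 110.3 vs reported 110.4 → residual 0.1 km
  HUMO: calculated 75.3 vs reported 75.4 → residual 0.1 km
  MNV: calculated 137.6 vs reported 173.6 → residual 36.0 km
PAS, COR, HUMO are mutually consistent (residuals ≈ 0); MNV is off by 36.0 km.

MNV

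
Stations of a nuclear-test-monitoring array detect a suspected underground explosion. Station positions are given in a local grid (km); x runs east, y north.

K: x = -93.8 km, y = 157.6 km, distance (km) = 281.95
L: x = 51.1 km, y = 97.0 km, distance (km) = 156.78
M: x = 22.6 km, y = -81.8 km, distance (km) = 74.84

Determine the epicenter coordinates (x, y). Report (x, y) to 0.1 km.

Circle about each station: (x + 93.8)² + (y − 157.6)² = 281.95²; (x − 51.1)² + (y − 97.0)² = 156.78²; (x − 22.6)² + (y + 81.8)² = 74.84².
Subtracting the K equation from the L and M equations removes the quadratic terms:
289.8 x − 121.2 y = 33299.84
232.8 x − 478.8 y = 47460.58
Solving the 2×2 system: x ≈ 92.2, y ≈ -54.3 km.
Check against K (with the unrounded x, y): √((x + 93.8)²+(y − 157.6)²) = 281.95 ≈ 281.95 km. ✓

92.2 km east, -54.3 km north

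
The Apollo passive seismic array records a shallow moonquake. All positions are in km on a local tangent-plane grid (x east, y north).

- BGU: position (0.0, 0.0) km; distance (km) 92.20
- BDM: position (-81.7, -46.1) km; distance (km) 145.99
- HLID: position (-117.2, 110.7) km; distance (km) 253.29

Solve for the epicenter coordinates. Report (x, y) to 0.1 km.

Circle about each station: x² + y² = 92.20²; (x + 81.7)² + (y + 46.1)² = 145.99²; (x + 117.2)² + (y − 110.7)² = 253.29².
Subtracting the BGU equation from the BDM and HLID equations removes the quadratic terms:
-163.4 x − 92.2 y = -4012.14
-234.4 x + 221.4 y = -29664.65
Solving the 2×2 system: x ≈ 62.7, y ≈ -67.6 km.
Check against BGU (with the unrounded x, y): √(x²+y²) = 92.20 ≈ 92.20 km. ✓

x ≈ 62.7 km, y ≈ -67.6 km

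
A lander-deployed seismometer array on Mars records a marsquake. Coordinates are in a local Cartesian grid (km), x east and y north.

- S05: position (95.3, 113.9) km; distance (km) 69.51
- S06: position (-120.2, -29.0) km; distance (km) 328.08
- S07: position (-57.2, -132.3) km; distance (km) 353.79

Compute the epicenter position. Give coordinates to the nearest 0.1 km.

Circle about each station: (x − 95.3)² + (y − 113.9)² = 69.51²; (x + 120.2)² + (y + 29.0)² = 328.08²; (x + 57.2)² + (y + 132.3)² = 353.79².
Subtracting the S05 equation from the S06 and S07 equations removes the quadratic terms:
-431.0 x − 285.8 y = -109571.11
-305.0 x − 492.4 y = -121615.89
Solving the 2×2 system: x ≈ 153.5, y ≈ 151.9 km.

153.5 km east, 151.9 km north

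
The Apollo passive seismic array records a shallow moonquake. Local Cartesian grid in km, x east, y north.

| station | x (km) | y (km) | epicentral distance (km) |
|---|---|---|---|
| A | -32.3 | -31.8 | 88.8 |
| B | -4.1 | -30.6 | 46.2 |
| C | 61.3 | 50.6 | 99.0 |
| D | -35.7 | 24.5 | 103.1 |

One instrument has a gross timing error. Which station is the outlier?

A

Solve using three stations at a time. Using B, C, D (subtract circle equations pairwise → linear system) gives (x, y) ≈ (39.6, -46.0).
Distances from that point to each station vs reported:
  A: calculated 73.3 vs reported 88.8 → residual 15.5 km
  B: calculated 46.3 vs reported 46.2 → residual 0.1 km
  C: calculated 99.1 vs reported 99.0 → residual 0.1 km
  D: calculated 103.1 vs reported 103.1 → residual 0.0 km
B, C, D are mutually consistent (residuals ≈ 0); A is off by 15.5 km.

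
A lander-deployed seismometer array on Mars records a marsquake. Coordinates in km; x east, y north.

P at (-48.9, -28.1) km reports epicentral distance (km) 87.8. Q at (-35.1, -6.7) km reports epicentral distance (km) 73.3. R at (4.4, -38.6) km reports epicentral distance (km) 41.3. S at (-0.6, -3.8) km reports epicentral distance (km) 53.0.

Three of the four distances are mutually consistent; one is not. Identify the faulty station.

S

Solve using three stations at a time. Using P, Q, R (subtract circle equations pairwise → linear system) gives (x, y) ≈ (37.8, -14.3).
Distances from that point to each station vs reported:
  P: calculated 87.8 vs reported 87.8 → residual 0.0 km
  Q: calculated 73.3 vs reported 73.3 → residual 0.0 km
  R: calculated 41.3 vs reported 41.3 → residual 0.0 km
  S: calculated 39.8 vs reported 53.0 → residual 13.2 km
P, Q, R are mutually consistent (residuals ≈ 0); S is off by 13.2 km.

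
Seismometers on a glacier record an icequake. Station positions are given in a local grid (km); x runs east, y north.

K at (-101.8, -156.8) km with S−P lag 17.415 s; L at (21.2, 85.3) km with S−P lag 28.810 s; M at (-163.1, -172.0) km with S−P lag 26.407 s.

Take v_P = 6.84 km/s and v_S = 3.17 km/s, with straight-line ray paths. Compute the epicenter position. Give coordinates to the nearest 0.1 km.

Distance from S−P lag: d = Δt · v_P v_S / (v_P − v_S) = Δt · (6.84·3.17)/(6.84−3.17) ≈ 5.9081·Δt.
So d_K = 102.89, d_L = 170.21, d_M = 156.02 km.
Circle about each station: (x + 101.8)² + (y + 156.8)² = 102.89²; (x − 21.2)² + (y − 85.3)² = 170.21²; (x + 163.1)² + (y + 172.0)² = 156.02².
Subtracting the K equation from the L and M equations removes the quadratic terms:
246.0 x + 484.2 y = -45609.04
-122.6 x − 30.4 y = 7480.24
Solving the 2×2 system: x ≈ -43.1, y ≈ -72.3 km.

-43.1 km east, -72.3 km north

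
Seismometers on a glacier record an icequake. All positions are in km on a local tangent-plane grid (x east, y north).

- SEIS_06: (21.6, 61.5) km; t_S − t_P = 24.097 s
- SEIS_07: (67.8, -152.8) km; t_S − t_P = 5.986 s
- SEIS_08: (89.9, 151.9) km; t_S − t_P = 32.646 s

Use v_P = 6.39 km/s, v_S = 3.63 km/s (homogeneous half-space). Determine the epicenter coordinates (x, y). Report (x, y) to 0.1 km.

107.5 km east, -121.9 km north

Distance from S−P lag: d = Δt · v_P v_S / (v_P − v_S) = Δt · (6.39·3.63)/(6.39−3.63) ≈ 8.4042·Δt.
So d_SEIS_06 = 202.52, d_SEIS_07 = 50.31, d_SEIS_08 = 274.36 km.
Circle about each station: (x − 21.6)² + (y − 61.5)² = 202.52²; (x − 67.8)² + (y + 152.8)² = 50.31²; (x − 89.9)² + (y − 151.9)² = 274.36².
Subtracting pairs of circle equations eliminates x²+y² and gives linear equations (the radical axes):
92.4 x − 428.6 y = 62179.12
136.6 x + 180.8 y = -7352.25
Solving the 2×2 system: x ≈ 107.5, y ≈ -121.9 km.
Check against SEIS_06 (with the unrounded x, y): √((x − 21.6)²+(y − 61.5)²) = 202.52 ≈ 202.52 km. ✓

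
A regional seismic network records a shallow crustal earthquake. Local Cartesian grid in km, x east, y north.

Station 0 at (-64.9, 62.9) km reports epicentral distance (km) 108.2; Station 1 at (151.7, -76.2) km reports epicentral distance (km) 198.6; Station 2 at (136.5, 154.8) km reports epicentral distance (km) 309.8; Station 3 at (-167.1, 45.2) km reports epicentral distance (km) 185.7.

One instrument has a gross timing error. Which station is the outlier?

Solve using three stations at a time. Using Station 1, Station 2, Station 3 (subtract circle equations pairwise → linear system) gives (x, y) ≈ (-46.0, -95.6).
Distances from that point to each station vs reported:
  Station 0: calculated 159.6 vs reported 108.2 → residual 51.4 km
  Station 1: calculated 198.6 vs reported 198.6 → residual 0.0 km
  Station 2: calculated 309.8 vs reported 309.8 → residual 0.0 km
  Station 3: calculated 185.7 vs reported 185.7 → residual 0.0 km
Station 1, Station 2, Station 3 are mutually consistent (residuals ≈ 0); Station 0 is off by 51.4 km.

Station 0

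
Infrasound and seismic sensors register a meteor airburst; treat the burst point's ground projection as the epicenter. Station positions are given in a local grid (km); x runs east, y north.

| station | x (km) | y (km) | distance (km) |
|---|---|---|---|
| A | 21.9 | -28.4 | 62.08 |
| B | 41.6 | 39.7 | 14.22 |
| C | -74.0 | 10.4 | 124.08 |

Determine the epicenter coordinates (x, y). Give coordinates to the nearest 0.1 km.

Circle about each station: (x − 21.9)² + (y + 28.4)² = 62.08²; (x − 41.6)² + (y − 39.7)² = 14.22²; (x + 74.0)² + (y − 10.4)² = 124.08².
Subtracting the A equation from the B and C equations removes the quadratic terms:
39.4 x + 136.2 y = 5672.20
-191.8 x + 77.6 y = -7243.93
Solving the 2×2 system: x ≈ 48.9, y ≈ 27.5 km.

(48.9, 27.5)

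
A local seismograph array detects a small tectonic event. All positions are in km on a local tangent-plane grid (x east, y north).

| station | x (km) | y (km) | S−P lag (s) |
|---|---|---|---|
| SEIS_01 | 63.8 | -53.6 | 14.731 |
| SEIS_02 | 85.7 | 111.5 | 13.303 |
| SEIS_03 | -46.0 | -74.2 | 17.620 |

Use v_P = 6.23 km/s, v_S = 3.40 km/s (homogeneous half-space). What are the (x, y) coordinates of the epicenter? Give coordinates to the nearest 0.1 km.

12.5 km east, 44.0 km north

Distance from S−P lag: d = Δt · v_P v_S / (v_P − v_S) = Δt · (6.23·3.40)/(6.23−3.40) ≈ 7.4848·Δt.
So d_SEIS_01 = 110.26, d_SEIS_02 = 99.57, d_SEIS_03 = 131.88 km.
Circle about each station: (x − 63.8)² + (y + 53.6)² = 110.26²; (x − 85.7)² + (y − 111.5)² = 99.57²; (x + 46.0)² + (y + 74.2)² = 131.88².
Subtracting the SEIS_01 equation from the SEIS_02 and SEIS_03 equations removes the quadratic terms:
43.8 x + 330.2 y = 15076.42
-219.6 x − 41.2 y = -4556.83
Solving the 2×2 system: x ≈ 12.5, y ≈ 44.0 km.
Check against SEIS_01 (with the unrounded x, y): √((x − 63.8)²+(y + 53.6)²) = 110.26 ≈ 110.26 km. ✓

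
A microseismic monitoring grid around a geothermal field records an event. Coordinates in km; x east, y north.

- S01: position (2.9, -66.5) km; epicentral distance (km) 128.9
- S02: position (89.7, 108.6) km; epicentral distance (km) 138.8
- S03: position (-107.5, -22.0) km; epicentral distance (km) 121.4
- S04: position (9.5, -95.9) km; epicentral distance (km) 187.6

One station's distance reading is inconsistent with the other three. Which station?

Solve using three stations at a time. Using S02, S03, S04 (subtract circle equations pairwise → linear system) gives (x, y) ≈ (-46.7, 83.1).
Distances from that point to each station vs reported:
  S01: calculated 157.6 vs reported 128.9 → residual 28.7 km
  S02: calculated 138.8 vs reported 138.8 → residual 0.0 km
  S03: calculated 121.4 vs reported 121.4 → residual 0.0 km
  S04: calculated 187.6 vs reported 187.6 → residual 0.0 km
S02, S03, S04 are mutually consistent (residuals ≈ 0); S01 is off by 28.7 km.

S01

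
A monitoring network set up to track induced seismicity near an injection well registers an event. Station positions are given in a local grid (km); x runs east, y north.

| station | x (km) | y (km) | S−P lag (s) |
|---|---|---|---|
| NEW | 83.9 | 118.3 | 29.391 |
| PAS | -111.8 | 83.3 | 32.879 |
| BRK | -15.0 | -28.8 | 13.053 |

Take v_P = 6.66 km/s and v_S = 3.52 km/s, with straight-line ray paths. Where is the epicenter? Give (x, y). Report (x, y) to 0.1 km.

Distance from S−P lag: d = Δt · v_P v_S / (v_P − v_S) = Δt · (6.66·3.52)/(6.66−3.52) ≈ 7.4660·Δt.
So d_NEW = 219.43, d_PAS = 245.47, d_BRK = 97.45 km.
Circle about each station: (x − 83.9)² + (y − 118.3)² = 219.43²; (x + 111.8)² + (y − 83.3)² = 245.47²; (x + 15.0)² + (y + 28.8)² = 97.45².
Subtracting pairs of circle equations eliminates x²+y² and gives linear equations (the radical axes):
-391.4 x − 70.0 y = -13701.97
-197.8 x − 294.2 y = 18673.36
Solving the 2×2 system: x ≈ 52.7, y ≈ -98.9 km.
Check against NEW (with the unrounded x, y): √((x − 83.9)²+(y − 118.3)²) = 219.43 ≈ 219.43 km. ✓

(52.7, -98.9)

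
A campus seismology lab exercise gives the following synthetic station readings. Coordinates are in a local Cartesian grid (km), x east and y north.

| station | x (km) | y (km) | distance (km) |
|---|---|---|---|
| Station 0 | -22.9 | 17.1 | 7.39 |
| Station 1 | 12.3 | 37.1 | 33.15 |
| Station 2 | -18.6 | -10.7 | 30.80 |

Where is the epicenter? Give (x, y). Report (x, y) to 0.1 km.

Circle about each station: (x + 22.9)² + (y − 17.1)² = 7.39²; (x − 12.3)² + (y − 37.1)² = 33.15²; (x + 18.6)² + (y + 10.7)² = 30.80².
Subtracting the Station 0 equation from the Station 1 and Station 2 equations removes the quadratic terms:
70.4 x + 40.0 y = -333.43
8.6 x − 55.6 y = -1250.40
Solving the 2×2 system: x ≈ -16.1, y ≈ 20.0 km.

-16.1 km east, 20.0 km north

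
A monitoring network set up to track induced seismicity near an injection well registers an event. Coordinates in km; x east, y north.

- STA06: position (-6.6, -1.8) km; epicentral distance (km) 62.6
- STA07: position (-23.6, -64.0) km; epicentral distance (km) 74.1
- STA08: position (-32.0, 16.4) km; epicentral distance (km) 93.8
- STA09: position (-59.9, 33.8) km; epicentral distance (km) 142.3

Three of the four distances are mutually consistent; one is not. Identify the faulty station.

STA09

Solve using three stations at a time. Using STA06, STA07, STA08 (subtract circle equations pairwise → linear system) gives (x, y) ≈ (45.2, -36.7).
Distances from that point to each station vs reported:
  STA06: calculated 62.5 vs reported 62.6 → residual 0.1 km
  STA07: calculated 74.0 vs reported 74.1 → residual 0.1 km
  STA08: calculated 93.7 vs reported 93.8 → residual 0.1 km
  STA09: calculated 126.6 vs reported 142.3 → residual 15.7 km
STA06, STA07, STA08 are mutually consistent (residuals ≈ 0); STA09 is off by 15.7 km.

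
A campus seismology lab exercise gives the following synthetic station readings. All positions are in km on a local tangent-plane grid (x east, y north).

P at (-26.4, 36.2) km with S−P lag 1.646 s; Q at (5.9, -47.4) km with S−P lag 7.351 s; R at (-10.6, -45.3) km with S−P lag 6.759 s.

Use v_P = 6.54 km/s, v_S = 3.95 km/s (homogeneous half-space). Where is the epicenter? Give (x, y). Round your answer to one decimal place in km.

Distance from S−P lag: d = Δt · v_P v_S / (v_P − v_S) = Δt · (6.54·3.95)/(6.54−3.95) ≈ 9.9741·Δt.
So d_P = 16.42, d_Q = 73.32, d_R = 67.42 km.
Circle about each station: (x + 26.4)² + (y − 36.2)² = 16.42²; (x − 5.9)² + (y + 47.4)² = 73.32²; (x + 10.6)² + (y + 45.3)² = 67.42².
Subtracting pairs of circle equations eliminates x²+y² and gives linear equations (the radical axes):
64.6 x − 167.2 y = -4832.04
31.6 x − 163.0 y = -4118.79
Solving the 2×2 system: x ≈ -18.9, y ≈ 21.6 km.
Check against P (with the unrounded x, y): √((x + 26.4)²+(y − 36.2)²) = 16.42 ≈ 16.42 km. ✓

(-18.9, 21.6)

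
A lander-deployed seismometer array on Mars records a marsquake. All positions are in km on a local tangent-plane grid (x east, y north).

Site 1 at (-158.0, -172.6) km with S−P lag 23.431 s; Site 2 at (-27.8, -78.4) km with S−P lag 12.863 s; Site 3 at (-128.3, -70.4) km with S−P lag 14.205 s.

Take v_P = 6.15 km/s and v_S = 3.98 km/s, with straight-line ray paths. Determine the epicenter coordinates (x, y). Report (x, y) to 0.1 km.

(-43.9, 65.8)

Distance from S−P lag: d = Δt · v_P v_S / (v_P − v_S) = Δt · (6.15·3.98)/(6.15−3.98) ≈ 11.2797·Δt.
So d_Site 1 = 264.30, d_Site 2 = 145.09, d_Site 3 = 160.23 km.
Circle about each station: (x + 158.0)² + (y + 172.6)² = 264.30²; (x + 27.8)² + (y + 78.4)² = 145.09²; (x + 128.3)² + (y + 70.4)² = 160.23².
Subtracting pairs of circle equations eliminates x²+y² and gives linear equations (the radical axes):
260.4 x + 188.4 y = 968.02
59.4 x + 204.4 y = 10843.13
Solving the 2×2 system: x ≈ -43.9, y ≈ 65.8 km.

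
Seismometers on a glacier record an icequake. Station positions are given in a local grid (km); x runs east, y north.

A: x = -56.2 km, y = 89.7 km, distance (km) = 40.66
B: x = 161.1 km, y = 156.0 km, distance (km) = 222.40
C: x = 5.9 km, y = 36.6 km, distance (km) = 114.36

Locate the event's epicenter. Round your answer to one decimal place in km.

Circle about each station: (x + 56.2)² + (y − 89.7)² = 40.66²; (x − 161.1)² + (y − 156.0)² = 222.40²; (x − 5.9)² + (y − 36.6)² = 114.36².
Subtracting the A equation from the B and C equations removes the quadratic terms:
434.6 x + 132.6 y = -8723.84
124.2 x − 106.2 y = -21255.13
Solving the 2×2 system: x ≈ -59.8, y ≈ 130.2 km.

-59.8 km east, 130.2 km north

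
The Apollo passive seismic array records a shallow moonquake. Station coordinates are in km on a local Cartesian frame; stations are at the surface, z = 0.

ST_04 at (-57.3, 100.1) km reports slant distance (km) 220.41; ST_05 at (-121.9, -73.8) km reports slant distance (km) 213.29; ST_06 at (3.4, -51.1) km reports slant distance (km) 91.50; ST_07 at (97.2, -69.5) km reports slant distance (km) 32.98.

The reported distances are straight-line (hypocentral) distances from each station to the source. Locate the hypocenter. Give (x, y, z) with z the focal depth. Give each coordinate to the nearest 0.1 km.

x ≈ 88.8 km, y ≈ -62.0 km, depth ≈ 31.0 km

Each station gives a sphere (x−x_i)² + (y−y_i)² + z² = d_i² (stations at z=0).
Subtracting the ST_04 sphere from ST_05 and ST_06: z² cancels, leaving linear equations in x and y:
-129.2 x − 347.8 y = 10090.69
121.4 x − 302.4 y = 29527.79
Solving: x ≈ 88.794, y ≈ -61.998 km (keep extra digits for the depth step; rounded: 88.8, -62.0).
Then from the ST_04 sphere: z² = 220.41² − (x + 57.3)² − (y − 100.1)² with x = 88.794, y = -61.998, so z ≈ 31.006 ≈ 31.0 km.
Check against ST_07 (with the unrounded solution): distance 32.99 ≈ 32.98 km. ✓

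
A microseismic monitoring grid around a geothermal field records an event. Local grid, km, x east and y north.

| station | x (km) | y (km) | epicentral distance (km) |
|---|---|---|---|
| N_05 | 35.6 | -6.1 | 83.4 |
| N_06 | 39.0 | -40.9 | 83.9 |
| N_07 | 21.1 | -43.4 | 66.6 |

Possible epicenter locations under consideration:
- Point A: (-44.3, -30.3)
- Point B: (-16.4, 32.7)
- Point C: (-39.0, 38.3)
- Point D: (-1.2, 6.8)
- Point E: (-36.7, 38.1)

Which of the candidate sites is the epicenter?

Point A

For each candidate, compare |candidate − station| to the reported distance:
Point A: residuals N_05 0.1, N_06 0.1, N_07 0.1 → max 0.1 km
Point B: residuals N_05 18.5, N_06 8.2, N_07 18.2 → max 18.5 km
Point C: residuals N_05 3.4, N_06 27.3, N_07 34.8 → max 34.8 km
Point D: residuals N_05 44.4, N_06 21.5, N_07 11.7 → max 44.4 km
Point E: residuals N_05 1.3, N_06 25.5, N_07 33.3 → max 33.3 km
Only Point A has all residuals ≈ 0.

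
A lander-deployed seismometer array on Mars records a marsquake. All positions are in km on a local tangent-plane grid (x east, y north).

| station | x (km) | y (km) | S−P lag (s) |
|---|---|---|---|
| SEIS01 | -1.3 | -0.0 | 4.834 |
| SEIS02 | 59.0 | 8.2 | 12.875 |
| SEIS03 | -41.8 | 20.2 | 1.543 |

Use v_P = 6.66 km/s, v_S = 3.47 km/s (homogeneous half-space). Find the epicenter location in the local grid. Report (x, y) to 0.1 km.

-34.2 km east, 12.0 km north

Distance from S−P lag: d = Δt · v_P v_S / (v_P − v_S) = Δt · (6.66·3.47)/(6.66−3.47) ≈ 7.2446·Δt.
So d_SEIS01 = 35.02, d_SEIS02 = 93.27, d_SEIS03 = 11.18 km.
Circle about each station: (x + 1.3)² + y² = 35.02²; (x − 59.0)² + (y − 8.2)² = 93.27²; (x + 41.8)² + (y − 20.2)² = 11.18².
Subtracting pairs of circle equations eliminates x²+y² and gives linear equations (the radical axes):
120.6 x + 16.4 y = -3926.34
-81.0 x + 40.4 y = 3255.00
Solving the 2×2 system: x ≈ -34.2, y ≈ 12.0 km.
Check against SEIS01 (with the unrounded x, y): √((x + 1.3)²+y²) = 35.02 ≈ 35.02 km. ✓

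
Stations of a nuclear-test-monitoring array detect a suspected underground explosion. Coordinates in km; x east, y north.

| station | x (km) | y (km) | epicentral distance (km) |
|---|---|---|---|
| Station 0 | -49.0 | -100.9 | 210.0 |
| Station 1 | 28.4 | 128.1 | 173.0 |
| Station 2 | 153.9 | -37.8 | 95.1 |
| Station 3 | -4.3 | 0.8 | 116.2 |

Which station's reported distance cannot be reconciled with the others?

Solve using three stations at a time. Using Station 0, Station 2, Station 3 (subtract circle equations pairwise → linear system) gives (x, y) ≈ (103.9, 43.0).
Distances from that point to each station vs reported:
  Station 0: calculated 210.0 vs reported 210.0 → residual 0.0 km
  Station 1: calculated 113.8 vs reported 173.0 → residual 59.2 km
  Station 2: calculated 95.0 vs reported 95.1 → residual 0.1 km
  Station 3: calculated 116.1 vs reported 116.2 → residual 0.1 km
Station 0, Station 2, Station 3 are mutually consistent (residuals ≈ 0); Station 1 is off by 59.2 km.

Station 1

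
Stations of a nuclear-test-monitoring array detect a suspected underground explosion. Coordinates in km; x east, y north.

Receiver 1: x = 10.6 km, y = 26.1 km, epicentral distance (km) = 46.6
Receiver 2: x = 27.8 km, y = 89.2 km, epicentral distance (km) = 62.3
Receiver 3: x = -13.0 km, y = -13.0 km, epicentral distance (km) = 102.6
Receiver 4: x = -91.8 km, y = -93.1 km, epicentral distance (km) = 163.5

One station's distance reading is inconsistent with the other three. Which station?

Receiver 3

Solve using three stations at a time. Using Receiver 1, Receiver 2, Receiver 4 (subtract circle equations pairwise → linear system) gives (x, y) ≈ (-25.0, 56.2).
Distances from that point to each station vs reported:
  Receiver 1: calculated 46.6 vs reported 46.6 → residual 0.0 km
  Receiver 2: calculated 62.3 vs reported 62.3 → residual 0.0 km
  Receiver 3: calculated 70.2 vs reported 102.6 → residual 32.4 km
  Receiver 4: calculated 163.5 vs reported 163.5 → residual 0.0 km
Receiver 1, Receiver 2, Receiver 4 are mutually consistent (residuals ≈ 0); Receiver 3 is off by 32.4 km.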